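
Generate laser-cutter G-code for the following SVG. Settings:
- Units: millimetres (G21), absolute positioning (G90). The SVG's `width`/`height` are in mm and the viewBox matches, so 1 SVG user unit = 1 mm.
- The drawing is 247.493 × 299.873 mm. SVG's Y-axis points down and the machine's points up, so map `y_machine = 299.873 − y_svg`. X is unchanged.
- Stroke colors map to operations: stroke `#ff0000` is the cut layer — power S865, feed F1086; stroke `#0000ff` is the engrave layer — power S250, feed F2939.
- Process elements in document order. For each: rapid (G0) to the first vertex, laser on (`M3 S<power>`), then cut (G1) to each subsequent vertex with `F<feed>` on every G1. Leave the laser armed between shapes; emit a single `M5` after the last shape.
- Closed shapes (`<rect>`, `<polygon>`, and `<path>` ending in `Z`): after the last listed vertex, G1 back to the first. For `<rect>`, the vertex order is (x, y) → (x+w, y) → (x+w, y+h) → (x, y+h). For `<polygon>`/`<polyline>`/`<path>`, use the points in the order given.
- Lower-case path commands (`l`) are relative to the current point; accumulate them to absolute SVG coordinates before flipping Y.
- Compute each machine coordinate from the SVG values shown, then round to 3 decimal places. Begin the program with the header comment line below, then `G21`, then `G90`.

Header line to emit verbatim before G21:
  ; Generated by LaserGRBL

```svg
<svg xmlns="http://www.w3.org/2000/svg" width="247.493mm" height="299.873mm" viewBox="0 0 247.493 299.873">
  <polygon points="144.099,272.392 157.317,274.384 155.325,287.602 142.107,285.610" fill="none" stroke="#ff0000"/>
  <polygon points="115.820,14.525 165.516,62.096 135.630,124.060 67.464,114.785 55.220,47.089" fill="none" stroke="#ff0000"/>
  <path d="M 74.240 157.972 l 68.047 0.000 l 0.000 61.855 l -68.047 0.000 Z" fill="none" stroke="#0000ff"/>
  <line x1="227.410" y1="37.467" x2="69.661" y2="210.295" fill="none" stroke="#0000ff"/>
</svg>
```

; Generated by LaserGRBL
G21
G90
G0 X144.099 Y27.481
M3 S865
G1 X157.317 Y25.489 F1086
G1 X155.325 Y12.271 F1086
G1 X142.107 Y14.263 F1086
G1 X144.099 Y27.481 F1086
G0 X115.820 Y285.348
M3 S865
G1 X165.516 Y237.777 F1086
G1 X135.630 Y175.813 F1086
G1 X67.464 Y185.088 F1086
G1 X55.220 Y252.784 F1086
G1 X115.820 Y285.348 F1086
G0 X74.240 Y141.901
M3 S250
G1 X142.287 Y141.901 F2939
G1 X142.287 Y80.046 F2939
G1 X74.240 Y80.046 F2939
G1 X74.240 Y141.901 F2939
G0 X227.410 Y262.406
M3 S250
G1 X69.661 Y89.578 F2939
M5

1 u = 1 mm; y_m = 299.873 − y.

[1] `<polygon>` regular polygon, #ff0000→cut S865 F1086: (144.099,27.481) → (157.317,25.489) → (155.325,12.271) → (142.107,14.263) → (144.099,27.481) (closed)

[2] `<polygon>` regular polygon, #ff0000→cut S865 F1086: (115.820,285.348) → (165.516,237.777) → (135.630,175.813) → (67.464,185.088) → (55.220,252.784) → (115.820,285.348) (closed)

[3] `<path>` rectangle, #0000ff→engrave S250 F2939: (74.240,141.901) → (142.287,141.901) → (142.287,80.046) → (74.240,80.046) → (74.240,141.901) (closed)

[4] `<line>` line segment, #0000ff→engrave S250 F2939: (227.410,262.406) → (69.661,89.578)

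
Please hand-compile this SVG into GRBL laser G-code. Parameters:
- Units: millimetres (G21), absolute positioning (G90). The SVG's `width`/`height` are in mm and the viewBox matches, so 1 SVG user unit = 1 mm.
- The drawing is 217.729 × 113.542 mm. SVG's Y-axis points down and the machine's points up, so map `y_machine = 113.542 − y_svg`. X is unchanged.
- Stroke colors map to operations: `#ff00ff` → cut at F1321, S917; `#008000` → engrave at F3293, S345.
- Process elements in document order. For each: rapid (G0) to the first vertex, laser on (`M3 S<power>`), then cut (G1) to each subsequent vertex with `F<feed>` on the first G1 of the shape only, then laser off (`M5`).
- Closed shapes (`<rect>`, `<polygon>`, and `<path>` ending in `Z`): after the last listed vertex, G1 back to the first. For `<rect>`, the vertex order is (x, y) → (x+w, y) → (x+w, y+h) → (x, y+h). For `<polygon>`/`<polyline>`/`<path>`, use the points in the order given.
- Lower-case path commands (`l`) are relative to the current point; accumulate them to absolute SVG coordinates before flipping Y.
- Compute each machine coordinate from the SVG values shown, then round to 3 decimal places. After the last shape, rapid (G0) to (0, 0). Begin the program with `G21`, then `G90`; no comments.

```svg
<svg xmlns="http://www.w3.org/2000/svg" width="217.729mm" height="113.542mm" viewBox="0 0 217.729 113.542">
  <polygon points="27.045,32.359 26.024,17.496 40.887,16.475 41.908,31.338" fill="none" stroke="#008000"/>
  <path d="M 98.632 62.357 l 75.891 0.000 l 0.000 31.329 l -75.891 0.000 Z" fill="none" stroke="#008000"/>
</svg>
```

G21
G90
G0 X27.045 Y81.183
M3 S345
G1 X26.024 Y96.046 F3293
G1 X40.887 Y97.067
G1 X41.908 Y82.204
G1 X27.045 Y81.183
M5
G0 X98.632 Y51.185
M3 S345
G1 X174.523 Y51.185 F3293
G1 X174.523 Y19.856
G1 X98.632 Y19.856
G1 X98.632 Y51.185
M5
G0 X0.000 Y0.000

Since the viewBox matches the mm dimensions, user units are millimetres directly. The only transform is the Y-flip y_m = 113.542 − y_svg.

Shape 1 is a regular polygon drawn with `<polygon>`. Its stroke #008000 means engrave at S345, F3293. After flipping Y the toolpath is (27.045,81.183) → (26.024,96.046) → (40.887,97.067) → (41.908,82.204) → (27.045,81.183), returning to the start.

Shape 2 is a rectangle drawn with `<path>`. Its stroke #008000 means engrave at S345, F3293. After flipping Y the toolpath is (98.632,51.185) → (174.523,51.185) → (174.523,19.856) → (98.632,19.856) → (98.632,51.185), returning to the start.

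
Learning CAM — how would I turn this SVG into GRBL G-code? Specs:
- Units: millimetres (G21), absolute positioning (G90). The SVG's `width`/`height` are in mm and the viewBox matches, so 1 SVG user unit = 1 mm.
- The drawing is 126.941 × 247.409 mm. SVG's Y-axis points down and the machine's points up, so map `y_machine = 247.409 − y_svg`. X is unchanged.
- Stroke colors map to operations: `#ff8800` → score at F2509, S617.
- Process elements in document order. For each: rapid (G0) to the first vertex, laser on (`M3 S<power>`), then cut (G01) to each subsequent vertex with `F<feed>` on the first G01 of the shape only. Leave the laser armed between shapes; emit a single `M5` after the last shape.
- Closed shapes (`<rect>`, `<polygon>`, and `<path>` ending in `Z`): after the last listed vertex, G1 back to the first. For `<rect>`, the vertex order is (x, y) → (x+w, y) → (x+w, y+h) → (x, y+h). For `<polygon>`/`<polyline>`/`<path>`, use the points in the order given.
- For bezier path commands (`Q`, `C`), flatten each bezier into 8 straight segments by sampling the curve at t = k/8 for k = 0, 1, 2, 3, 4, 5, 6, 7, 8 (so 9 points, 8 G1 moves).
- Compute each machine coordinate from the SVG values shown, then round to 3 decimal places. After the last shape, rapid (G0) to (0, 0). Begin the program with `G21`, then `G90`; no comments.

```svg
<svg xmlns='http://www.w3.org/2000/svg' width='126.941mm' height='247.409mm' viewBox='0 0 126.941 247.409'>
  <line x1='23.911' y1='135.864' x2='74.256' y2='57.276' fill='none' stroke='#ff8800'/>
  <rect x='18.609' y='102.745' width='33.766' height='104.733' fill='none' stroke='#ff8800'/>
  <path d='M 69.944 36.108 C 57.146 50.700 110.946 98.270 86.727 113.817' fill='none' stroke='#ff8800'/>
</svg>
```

viewBox `0 0 126.941 247.409` with mm width/height → 1 unit = 1 mm. Flip: y_m = 247.409 − y_svg.

**Shape 1** — `<line>` line segment, stroke `#ff8800` → score (S617, F2509). Machine vertices: (23.911,111.545) → (74.256,190.133). Open path.

**Shape 2** — `<rect>` rectangle, stroke `#ff8800` → score (S617, F2509). Machine vertices: (18.609,144.664) → (52.375,144.664) → (52.375,39.931) → (18.609,39.931) → (18.609,144.664). Closed: final G1 returns to the first vertex.

**Shape 3** — `<path>` cubic bezier, stroke `#ff8800` → score (S617, F2509). Control points (SVG): P0=(69.944,36.108), P1=(57.146,50.700), P2=(110.946,98.270), P3=(86.727,113.817); sampled at t=k/8. Machine vertices: (69.944,211.301) → (67.984,204.410) → (70.573,195.189) → (76.016,184.400) → (82.618,172.805) → (88.685,161.164) → (92.522,150.241) → (92.434,140.796) → (86.727,133.592). Open path.

G21
G90
G0 X23.911 Y111.545
M3 S617
G01 X74.256 Y190.133 F2509
G0 X18.609 Y144.664
M3 S617
G01 X52.375 Y144.664 F2509
G01 X52.375 Y39.931
G01 X18.609 Y39.931
G01 X18.609 Y144.664
G0 X69.944 Y211.301
M3 S617
G01 X67.984 Y204.410 F2509
G01 X70.573 Y195.189
G01 X76.016 Y184.400
G01 X82.618 Y172.805
G01 X88.685 Y161.164
G01 X92.522 Y150.241
G01 X92.434 Y140.796
G01 X86.727 Y133.592
M5
G0 X0.000 Y0.000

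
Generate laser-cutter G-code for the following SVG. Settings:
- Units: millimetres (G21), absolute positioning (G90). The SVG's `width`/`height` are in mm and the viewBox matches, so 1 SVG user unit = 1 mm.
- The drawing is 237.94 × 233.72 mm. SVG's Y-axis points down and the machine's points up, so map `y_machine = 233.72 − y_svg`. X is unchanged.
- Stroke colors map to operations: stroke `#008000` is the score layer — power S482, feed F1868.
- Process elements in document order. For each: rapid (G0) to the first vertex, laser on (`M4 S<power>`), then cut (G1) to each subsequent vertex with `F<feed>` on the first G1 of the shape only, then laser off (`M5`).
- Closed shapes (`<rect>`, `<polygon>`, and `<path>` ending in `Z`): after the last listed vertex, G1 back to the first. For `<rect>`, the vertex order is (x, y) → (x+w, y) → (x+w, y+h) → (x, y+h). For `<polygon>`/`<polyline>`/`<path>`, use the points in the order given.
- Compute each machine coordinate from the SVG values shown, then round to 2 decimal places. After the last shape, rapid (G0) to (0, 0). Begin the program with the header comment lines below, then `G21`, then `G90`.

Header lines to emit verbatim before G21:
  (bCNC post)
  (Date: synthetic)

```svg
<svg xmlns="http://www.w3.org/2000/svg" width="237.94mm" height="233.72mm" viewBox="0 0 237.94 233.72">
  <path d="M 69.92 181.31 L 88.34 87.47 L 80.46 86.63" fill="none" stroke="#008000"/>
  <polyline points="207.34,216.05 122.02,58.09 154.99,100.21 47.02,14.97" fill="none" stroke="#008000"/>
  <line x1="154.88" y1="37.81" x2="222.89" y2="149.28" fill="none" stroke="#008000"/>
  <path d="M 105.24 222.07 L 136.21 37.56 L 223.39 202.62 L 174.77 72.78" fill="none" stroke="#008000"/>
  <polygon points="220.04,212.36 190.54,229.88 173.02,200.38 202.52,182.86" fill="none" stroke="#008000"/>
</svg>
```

Since the viewBox matches the mm dimensions, user units are millimetres directly. The only transform is the Y-flip y_m = 233.72 − y_svg.

Shape 1 is a open polyline drawn with `<path>`. Its stroke #008000 means score at S482, F1868. After flipping Y the toolpath is (69.92,52.41) → (88.34,146.25) → (80.46,147.09).

Shape 2 is a open polyline drawn with `<polyline>`. Its stroke #008000 means score at S482, F1868. After flipping Y the toolpath is (207.34,17.67) → (122.02,175.63) → (154.99,133.51) → (47.02,218.75).

Shape 3 is a line segment drawn with `<line>`. Its stroke #008000 means score at S482, F1868. After flipping Y the toolpath is (154.88,195.91) → (222.89,84.44).

Shape 4 is a open polyline drawn with `<path>`. Its stroke #008000 means score at S482, F1868. After flipping Y the toolpath is (105.24,11.65) → (136.21,196.16) → (223.39,31.10) → (174.77,160.94).

Shape 5 is a regular polygon drawn with `<polygon>`. Its stroke #008000 means score at S482, F1868. After flipping Y the toolpath is (220.04,21.36) → (190.54,3.84) → (173.02,33.34) → (202.52,50.86) → (220.04,21.36), returning to the start.

(bCNC post)
(Date: synthetic)
G21
G90
G0 X69.92 Y52.41
M4 S482
G1 X88.34 Y146.25 F1868
G1 X80.46 Y147.09
M5
G0 X207.34 Y17.67
M4 S482
G1 X122.02 Y175.63 F1868
G1 X154.99 Y133.51
G1 X47.02 Y218.75
M5
G0 X154.88 Y195.91
M4 S482
G1 X222.89 Y84.44 F1868
M5
G0 X105.24 Y11.65
M4 S482
G1 X136.21 Y196.16 F1868
G1 X223.39 Y31.10
G1 X174.77 Y160.94
M5
G0 X220.04 Y21.36
M4 S482
G1 X190.54 Y3.84 F1868
G1 X173.02 Y33.34
G1 X202.52 Y50.86
G1 X220.04 Y21.36
M5
G0 X0.00 Y0.00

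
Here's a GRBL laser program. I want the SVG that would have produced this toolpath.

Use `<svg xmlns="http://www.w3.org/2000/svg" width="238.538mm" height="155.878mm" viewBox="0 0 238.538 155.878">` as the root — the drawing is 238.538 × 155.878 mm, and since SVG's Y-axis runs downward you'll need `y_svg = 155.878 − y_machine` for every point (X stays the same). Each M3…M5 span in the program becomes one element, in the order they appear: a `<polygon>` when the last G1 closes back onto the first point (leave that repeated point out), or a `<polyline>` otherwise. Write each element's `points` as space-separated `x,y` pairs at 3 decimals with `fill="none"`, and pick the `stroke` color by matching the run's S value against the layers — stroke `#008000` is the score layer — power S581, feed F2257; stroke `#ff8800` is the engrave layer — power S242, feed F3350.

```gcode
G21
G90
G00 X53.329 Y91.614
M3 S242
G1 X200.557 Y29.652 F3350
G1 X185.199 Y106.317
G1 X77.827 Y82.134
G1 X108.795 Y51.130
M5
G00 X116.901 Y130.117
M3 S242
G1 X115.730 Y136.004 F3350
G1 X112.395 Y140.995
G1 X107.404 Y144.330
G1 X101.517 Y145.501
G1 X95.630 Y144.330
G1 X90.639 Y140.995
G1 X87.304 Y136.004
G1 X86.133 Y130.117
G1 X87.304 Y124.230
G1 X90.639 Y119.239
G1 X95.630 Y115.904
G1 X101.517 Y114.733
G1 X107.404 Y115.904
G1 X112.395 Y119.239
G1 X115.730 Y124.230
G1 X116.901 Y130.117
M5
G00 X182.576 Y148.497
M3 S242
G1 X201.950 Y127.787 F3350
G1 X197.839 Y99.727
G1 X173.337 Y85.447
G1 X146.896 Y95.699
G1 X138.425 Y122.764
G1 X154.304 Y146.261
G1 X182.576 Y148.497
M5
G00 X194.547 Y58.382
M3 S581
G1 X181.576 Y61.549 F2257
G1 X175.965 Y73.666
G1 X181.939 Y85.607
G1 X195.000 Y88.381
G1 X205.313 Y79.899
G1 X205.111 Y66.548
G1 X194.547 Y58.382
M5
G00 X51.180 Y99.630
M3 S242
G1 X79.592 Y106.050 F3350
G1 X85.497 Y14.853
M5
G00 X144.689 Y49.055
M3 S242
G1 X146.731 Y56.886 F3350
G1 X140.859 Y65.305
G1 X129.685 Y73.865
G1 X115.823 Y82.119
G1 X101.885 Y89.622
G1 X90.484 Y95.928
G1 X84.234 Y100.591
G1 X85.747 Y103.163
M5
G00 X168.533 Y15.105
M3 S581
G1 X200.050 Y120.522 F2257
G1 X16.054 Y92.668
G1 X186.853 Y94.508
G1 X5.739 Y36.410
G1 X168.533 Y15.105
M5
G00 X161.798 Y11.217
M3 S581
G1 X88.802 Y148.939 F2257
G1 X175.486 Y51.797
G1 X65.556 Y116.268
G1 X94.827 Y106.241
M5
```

Machine Y-up, SVG Y-down with viewBox height 155.878, so y_svg = 155.878 − y_machine; X carries over.

Run 1: the run's S242 means `#ff8800` (engrave). The run is open, so emit a `<polyline>` with points (Y-flipped): 53.329,64.264 200.557,126.226 185.199,49.561 77.827,73.744 108.795,104.748.

Run 2: power S242 maps to stroke `#ff8800` (engrave). The run returns to its start, so emit a `<polygon>` with points (Y-flipped): 116.901,25.761 115.730,19.874 112.395,14.883 107.404,11.548 101.517,10.377 95.630,11.548 90.639,14.883 87.304,19.874 86.133,25.761 87.304,31.648 90.639,36.639 95.630,39.974 101.517,41.145 107.404,39.974 112.395,36.639 115.730,31.648.

Run 3: S242 ⇒ engrave layer `#ff8800`. The run returns to its start, so emit a `<polygon>` with points (Y-flipped): 182.576,7.381 201.950,28.091 197.839,56.151 173.337,70.431 146.896,60.179 138.425,33.114 154.304,9.617.

Run 4: the run's S581 means `#008000` (score). The run returns to its start, so emit a `<polygon>` with points (Y-flipped): 194.547,97.496 181.576,94.329 175.965,82.212 181.939,70.271 195.000,67.497 205.313,75.979 205.111,89.330.

Run 5: S242 ⇒ engrave layer `#ff8800`. The run is open, so emit a `<polyline>` with points (Y-flipped): 51.180,56.248 79.592,49.828 85.497,141.025.

Run 6: power S242 maps to stroke `#ff8800` (engrave). The run is open, so emit a `<polyline>` with points (Y-flipped): 144.689,106.823 146.731,98.992 140.859,90.573 129.685,82.013 115.823,73.759 101.885,66.256 90.484,59.950 84.234,55.287 85.747,52.715.

Run 7: S581 ⇒ score layer `#008000`. The run returns to its start, so emit a `<polygon>` with points (Y-flipped): 168.533,140.773 200.050,35.356 16.054,63.210 186.853,61.370 5.739,119.468.

Run 8: S581 ⇒ score layer `#008000`. The run is open, so emit a `<polyline>` with points (Y-flipped): 161.798,144.661 88.802,6.939 175.486,104.081 65.556,39.610 94.827,49.637.

<svg xmlns="http://www.w3.org/2000/svg" width="238.538mm" height="155.878mm" viewBox="0 0 238.538 155.878">
  <polyline points="53.329,64.264 200.557,126.226 185.199,49.561 77.827,73.744 108.795,104.748" fill="none" stroke="#ff8800"/>
  <polygon points="116.901,25.761 115.730,19.874 112.395,14.883 107.404,11.548 101.517,10.377 95.630,11.548 90.639,14.883 87.304,19.874 86.133,25.761 87.304,31.648 90.639,36.639 95.630,39.974 101.517,41.145 107.404,39.974 112.395,36.639 115.730,31.648" fill="none" stroke="#ff8800"/>
  <polygon points="182.576,7.381 201.950,28.091 197.839,56.151 173.337,70.431 146.896,60.179 138.425,33.114 154.304,9.617" fill="none" stroke="#ff8800"/>
  <polygon points="194.547,97.496 181.576,94.329 175.965,82.212 181.939,70.271 195.000,67.497 205.313,75.979 205.111,89.330" fill="none" stroke="#008000"/>
  <polyline points="51.180,56.248 79.592,49.828 85.497,141.025" fill="none" stroke="#ff8800"/>
  <polyline points="144.689,106.823 146.731,98.992 140.859,90.573 129.685,82.013 115.823,73.759 101.885,66.256 90.484,59.950 84.234,55.287 85.747,52.715" fill="none" stroke="#ff8800"/>
  <polygon points="168.533,140.773 200.050,35.356 16.054,63.210 186.853,61.370 5.739,119.468" fill="none" stroke="#008000"/>
  <polyline points="161.798,144.661 88.802,6.939 175.486,104.081 65.556,39.610 94.827,49.637" fill="none" stroke="#008000"/>
</svg>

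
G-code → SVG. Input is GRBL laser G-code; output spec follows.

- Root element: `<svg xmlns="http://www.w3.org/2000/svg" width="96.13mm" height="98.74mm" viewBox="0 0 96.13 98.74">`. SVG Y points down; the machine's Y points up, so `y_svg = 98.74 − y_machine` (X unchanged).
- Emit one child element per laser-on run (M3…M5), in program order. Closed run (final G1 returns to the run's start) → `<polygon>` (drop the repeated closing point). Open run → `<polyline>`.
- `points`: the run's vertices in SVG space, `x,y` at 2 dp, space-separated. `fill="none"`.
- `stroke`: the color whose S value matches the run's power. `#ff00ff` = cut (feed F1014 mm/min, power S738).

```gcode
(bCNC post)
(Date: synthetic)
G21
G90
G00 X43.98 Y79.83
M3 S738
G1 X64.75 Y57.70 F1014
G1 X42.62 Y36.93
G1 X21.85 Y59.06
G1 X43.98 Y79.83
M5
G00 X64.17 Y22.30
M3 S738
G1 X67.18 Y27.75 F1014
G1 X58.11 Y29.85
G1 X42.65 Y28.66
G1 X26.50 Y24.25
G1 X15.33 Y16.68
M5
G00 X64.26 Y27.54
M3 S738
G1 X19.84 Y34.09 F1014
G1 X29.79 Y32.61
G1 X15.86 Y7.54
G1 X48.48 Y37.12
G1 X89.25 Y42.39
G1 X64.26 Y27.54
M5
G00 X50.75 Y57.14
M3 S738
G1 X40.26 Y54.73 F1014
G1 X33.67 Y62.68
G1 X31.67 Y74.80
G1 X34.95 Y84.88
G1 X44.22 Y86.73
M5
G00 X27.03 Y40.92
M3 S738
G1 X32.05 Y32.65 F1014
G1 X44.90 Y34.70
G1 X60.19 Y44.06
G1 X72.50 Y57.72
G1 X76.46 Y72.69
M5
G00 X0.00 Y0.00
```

y_svg = 98.74 − y_m. Every run uses S738, so all elements get stroke `#ff00ff` (cut).

[1] closed run; points: 43.98,18.91 64.75,41.04 42.62,61.81 21.85,39.68

[2] open run; points: 64.17,76.44 67.18,70.99 58.11,68.89 42.65,70.08 26.50,74.49 15.33,82.06

[3] closed run; points: 64.26,71.20 19.84,64.65 29.79,66.13 15.86,91.20 48.48,61.62 89.25,56.35

[4] open run; points: 50.75,41.60 40.26,44.01 33.67,36.06 31.67,23.94 34.95,13.86 44.22,12.01

[5] open run; points: 27.03,57.82 32.05,66.09 44.90,64.04 60.19,54.68 72.50,41.02 76.46,26.05

<svg xmlns="http://www.w3.org/2000/svg" width="96.13mm" height="98.74mm" viewBox="0 0 96.13 98.74">
  <polygon points="43.98,18.91 64.75,41.04 42.62,61.81 21.85,39.68" fill="none" stroke="#ff00ff"/>
  <polyline points="64.17,76.44 67.18,70.99 58.11,68.89 42.65,70.08 26.50,74.49 15.33,82.06" fill="none" stroke="#ff00ff"/>
  <polygon points="64.26,71.20 19.84,64.65 29.79,66.13 15.86,91.20 48.48,61.62 89.25,56.35" fill="none" stroke="#ff00ff"/>
  <polyline points="50.75,41.60 40.26,44.01 33.67,36.06 31.67,23.94 34.95,13.86 44.22,12.01" fill="none" stroke="#ff00ff"/>
  <polyline points="27.03,57.82 32.05,66.09 44.90,64.04 60.19,54.68 72.50,41.02 76.46,26.05" fill="none" stroke="#ff00ff"/>
</svg>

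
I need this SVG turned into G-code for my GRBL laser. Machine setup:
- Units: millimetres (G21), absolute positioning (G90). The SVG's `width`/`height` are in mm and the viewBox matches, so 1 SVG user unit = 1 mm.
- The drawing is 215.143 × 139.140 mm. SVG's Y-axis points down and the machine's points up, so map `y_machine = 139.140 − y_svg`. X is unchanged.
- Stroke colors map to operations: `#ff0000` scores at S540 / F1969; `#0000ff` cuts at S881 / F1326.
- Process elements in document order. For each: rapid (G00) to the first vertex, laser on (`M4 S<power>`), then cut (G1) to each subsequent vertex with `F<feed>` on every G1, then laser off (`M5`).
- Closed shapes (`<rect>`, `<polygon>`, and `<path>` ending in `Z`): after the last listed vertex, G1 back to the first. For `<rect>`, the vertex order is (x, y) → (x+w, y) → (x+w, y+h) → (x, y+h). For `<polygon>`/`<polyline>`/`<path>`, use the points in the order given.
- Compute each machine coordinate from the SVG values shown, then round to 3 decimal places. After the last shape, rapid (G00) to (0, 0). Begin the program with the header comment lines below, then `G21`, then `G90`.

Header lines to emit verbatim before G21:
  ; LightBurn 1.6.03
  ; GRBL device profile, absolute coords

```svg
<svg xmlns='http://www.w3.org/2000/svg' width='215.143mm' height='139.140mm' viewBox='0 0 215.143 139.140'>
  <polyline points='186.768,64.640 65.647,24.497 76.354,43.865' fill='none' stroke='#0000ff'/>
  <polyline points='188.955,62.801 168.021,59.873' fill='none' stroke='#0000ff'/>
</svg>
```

; LightBurn 1.6.03
; GRBL device profile, absolute coords
G21
G90
G00 X186.768 Y74.500
M4 S881
G1 X65.647 Y114.643 F1326
G1 X76.354 Y95.275 F1326
M5
G00 X188.955 Y76.339
M4 S881
G1 X168.021 Y79.267 F1326
M5
G00 X0.000 Y0.000

1 u = 1 mm; y_m = 139.140 − y.

[1] `<polyline>` open polyline, #0000ff→cut S881 F1326: (186.768,74.500) → (65.647,114.643) → (76.354,95.275)

[2] `<polyline>` line segment, #0000ff→cut S881 F1326: (188.955,76.339) → (168.021,79.267)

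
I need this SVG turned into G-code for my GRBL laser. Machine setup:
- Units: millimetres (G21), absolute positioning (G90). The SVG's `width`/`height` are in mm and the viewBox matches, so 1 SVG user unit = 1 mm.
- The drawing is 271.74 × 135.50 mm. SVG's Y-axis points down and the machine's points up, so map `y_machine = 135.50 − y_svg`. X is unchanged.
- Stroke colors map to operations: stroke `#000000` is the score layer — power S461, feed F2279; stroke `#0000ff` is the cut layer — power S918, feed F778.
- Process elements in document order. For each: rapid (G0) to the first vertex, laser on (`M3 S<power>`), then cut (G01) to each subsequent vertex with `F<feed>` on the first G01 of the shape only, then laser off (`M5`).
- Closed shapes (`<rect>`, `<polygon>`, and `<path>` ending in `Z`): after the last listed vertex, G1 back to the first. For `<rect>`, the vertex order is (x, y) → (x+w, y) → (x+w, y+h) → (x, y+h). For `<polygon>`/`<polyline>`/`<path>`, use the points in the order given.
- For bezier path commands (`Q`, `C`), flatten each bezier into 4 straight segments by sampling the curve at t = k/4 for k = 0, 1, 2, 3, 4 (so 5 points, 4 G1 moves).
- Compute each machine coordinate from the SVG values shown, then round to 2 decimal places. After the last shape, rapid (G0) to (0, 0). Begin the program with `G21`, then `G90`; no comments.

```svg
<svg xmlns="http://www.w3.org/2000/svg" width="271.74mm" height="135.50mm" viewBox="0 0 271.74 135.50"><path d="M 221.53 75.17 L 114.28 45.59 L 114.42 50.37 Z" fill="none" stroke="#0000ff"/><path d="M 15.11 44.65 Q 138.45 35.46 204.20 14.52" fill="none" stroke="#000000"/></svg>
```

1 u = 1 mm; y_m = 135.50 − y.

[1] `<path>` closed polygon, #0000ff→cut S918 F778: (221.53,60.33) → (114.28,89.91) → (114.42,85.13) → (221.53,60.33) (closed)

[2] `<path>` quadratic bezier, #000000→score S461 F2279: (15.11,90.85) → (73.18,96.18) → (124.05,102.98) → (167.73,111.24) → (204.20,120.98)

G21
G90
G0 X221.53 Y60.33
M3 S918
G01 X114.28 Y89.91 F778
G01 X114.42 Y85.13
G01 X221.53 Y60.33
M5
G0 X15.11 Y90.85
M3 S461
G01 X73.18 Y96.18 F2279
G01 X124.05 Y102.98
G01 X167.73 Y111.24
G01 X204.20 Y120.98
M5
G0 X0.00 Y0.00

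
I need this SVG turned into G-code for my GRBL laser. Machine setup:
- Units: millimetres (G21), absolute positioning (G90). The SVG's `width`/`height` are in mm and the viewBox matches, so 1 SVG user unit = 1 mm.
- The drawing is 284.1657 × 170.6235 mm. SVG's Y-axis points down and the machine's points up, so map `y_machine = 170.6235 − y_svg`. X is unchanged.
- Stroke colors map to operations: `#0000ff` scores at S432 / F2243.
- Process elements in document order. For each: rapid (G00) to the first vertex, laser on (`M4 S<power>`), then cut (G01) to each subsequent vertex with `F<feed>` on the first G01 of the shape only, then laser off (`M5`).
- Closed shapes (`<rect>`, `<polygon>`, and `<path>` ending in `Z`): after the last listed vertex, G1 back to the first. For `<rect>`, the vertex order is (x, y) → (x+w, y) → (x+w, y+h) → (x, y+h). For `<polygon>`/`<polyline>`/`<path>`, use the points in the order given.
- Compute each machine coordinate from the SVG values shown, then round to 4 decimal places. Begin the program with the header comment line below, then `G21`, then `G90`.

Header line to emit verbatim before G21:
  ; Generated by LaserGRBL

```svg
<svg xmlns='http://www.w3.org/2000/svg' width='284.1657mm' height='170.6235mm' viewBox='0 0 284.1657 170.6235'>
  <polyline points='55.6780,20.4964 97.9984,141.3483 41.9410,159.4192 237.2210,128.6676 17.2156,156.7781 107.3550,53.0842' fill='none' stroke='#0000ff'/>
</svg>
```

; Generated by LaserGRBL
G21
G90
G00 X55.6780 Y150.1271
M4 S432
G01 X97.9984 Y29.2752 F2243
G01 X41.9410 Y11.2043
G01 X237.2210 Y41.9559
G01 X17.2156 Y13.8454
G01 X107.3550 Y117.5393
M5

1 u = 1 mm; y_m = 170.6235 − y.

[1] `<polyline>` open polyline, #0000ff→score S432 F2243: (55.6780,150.1271) → (97.9984,29.2752) → (41.9410,11.2043) → (237.2210,41.9559) → (17.2156,13.8454) → (107.3550,117.5393)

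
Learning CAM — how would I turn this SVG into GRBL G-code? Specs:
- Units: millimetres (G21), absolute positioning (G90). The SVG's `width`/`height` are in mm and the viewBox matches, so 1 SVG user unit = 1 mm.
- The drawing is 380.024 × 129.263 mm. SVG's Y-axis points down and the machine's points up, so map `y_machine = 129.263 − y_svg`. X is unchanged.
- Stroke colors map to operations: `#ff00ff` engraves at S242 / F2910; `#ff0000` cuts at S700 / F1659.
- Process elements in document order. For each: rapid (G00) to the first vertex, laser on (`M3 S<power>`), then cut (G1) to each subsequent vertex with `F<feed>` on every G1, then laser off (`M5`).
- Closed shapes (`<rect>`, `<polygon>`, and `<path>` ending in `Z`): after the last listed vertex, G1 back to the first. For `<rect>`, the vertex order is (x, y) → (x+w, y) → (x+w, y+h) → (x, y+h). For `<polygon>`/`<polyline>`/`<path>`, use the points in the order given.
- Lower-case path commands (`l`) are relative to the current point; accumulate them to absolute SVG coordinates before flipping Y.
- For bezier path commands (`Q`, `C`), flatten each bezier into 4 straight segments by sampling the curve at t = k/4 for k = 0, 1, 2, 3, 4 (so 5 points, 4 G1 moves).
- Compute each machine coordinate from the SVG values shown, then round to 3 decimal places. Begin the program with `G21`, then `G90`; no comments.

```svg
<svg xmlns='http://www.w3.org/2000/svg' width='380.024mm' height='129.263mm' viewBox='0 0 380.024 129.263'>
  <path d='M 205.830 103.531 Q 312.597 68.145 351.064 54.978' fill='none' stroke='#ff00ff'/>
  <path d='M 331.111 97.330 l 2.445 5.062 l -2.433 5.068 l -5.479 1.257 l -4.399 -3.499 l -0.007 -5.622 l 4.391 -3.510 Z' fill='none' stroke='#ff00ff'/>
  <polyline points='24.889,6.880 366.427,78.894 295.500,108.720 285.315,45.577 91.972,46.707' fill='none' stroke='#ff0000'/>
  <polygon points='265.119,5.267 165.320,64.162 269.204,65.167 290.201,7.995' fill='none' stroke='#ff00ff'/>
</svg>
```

1 u = 1 mm; y_m = 129.263 − y.

[1] `<path>` quadratic bezier, #ff00ff→engrave S242 F2910: (205.830,25.732) → (254.945,42.036) → (295.522,55.563) → (327.562,66.313) → (351.064,74.285)

[2] `<path>` regular polygon, #ff00ff→engrave S242 F2910: (331.111,31.933) → (333.556,26.871) → (331.123,21.803) → (325.644,20.546) → (321.245,24.045) → (321.238,29.667) → (325.629,33.177) → (331.111,31.933) (closed)

[3] `<polyline>` open polyline, #ff0000→cut S700 F1659: (24.889,122.383) → (366.427,50.369) → (295.500,20.543) → (285.315,83.686) → (91.972,82.556)

[4] `<polygon>` closed polygon, #ff00ff→engrave S242 F2910: (265.119,123.996) → (165.320,65.101) → (269.204,64.096) → (290.201,121.268) → (265.119,123.996) (closed)

G21
G90
G00 X205.830 Y25.732
M3 S242
G1 X254.945 Y42.036 F2910
G1 X295.522 Y55.563 F2910
G1 X327.562 Y66.313 F2910
G1 X351.064 Y74.285 F2910
M5
G00 X331.111 Y31.933
M3 S242
G1 X333.556 Y26.871 F2910
G1 X331.123 Y21.803 F2910
G1 X325.644 Y20.546 F2910
G1 X321.245 Y24.045 F2910
G1 X321.238 Y29.667 F2910
G1 X325.629 Y33.177 F2910
G1 X331.111 Y31.933 F2910
M5
G00 X24.889 Y122.383
M3 S700
G1 X366.427 Y50.369 F1659
G1 X295.500 Y20.543 F1659
G1 X285.315 Y83.686 F1659
G1 X91.972 Y82.556 F1659
M5
G00 X265.119 Y123.996
M3 S242
G1 X165.320 Y65.101 F2910
G1 X269.204 Y64.096 F2910
G1 X290.201 Y121.268 F2910
G1 X265.119 Y123.996 F2910
M5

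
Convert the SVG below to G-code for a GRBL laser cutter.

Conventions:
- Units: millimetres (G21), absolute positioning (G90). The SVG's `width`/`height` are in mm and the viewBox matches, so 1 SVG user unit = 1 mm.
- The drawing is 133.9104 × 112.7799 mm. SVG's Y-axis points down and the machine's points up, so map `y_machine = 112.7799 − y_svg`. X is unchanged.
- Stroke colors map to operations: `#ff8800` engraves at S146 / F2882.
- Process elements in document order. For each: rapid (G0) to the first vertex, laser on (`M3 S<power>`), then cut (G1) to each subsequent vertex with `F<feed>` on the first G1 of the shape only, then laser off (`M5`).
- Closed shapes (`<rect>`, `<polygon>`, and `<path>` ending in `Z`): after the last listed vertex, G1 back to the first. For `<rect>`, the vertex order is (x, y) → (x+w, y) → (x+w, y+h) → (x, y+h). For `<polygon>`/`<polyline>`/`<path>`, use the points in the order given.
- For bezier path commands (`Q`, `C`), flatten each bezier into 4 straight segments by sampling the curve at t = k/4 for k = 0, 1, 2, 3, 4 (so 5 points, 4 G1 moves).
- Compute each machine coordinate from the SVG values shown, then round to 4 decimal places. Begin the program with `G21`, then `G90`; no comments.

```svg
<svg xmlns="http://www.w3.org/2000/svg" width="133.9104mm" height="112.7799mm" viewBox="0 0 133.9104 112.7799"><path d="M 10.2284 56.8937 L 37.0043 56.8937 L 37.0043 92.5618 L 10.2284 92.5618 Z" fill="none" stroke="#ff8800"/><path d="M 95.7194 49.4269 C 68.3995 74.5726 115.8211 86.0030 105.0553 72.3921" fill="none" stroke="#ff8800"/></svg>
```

G21
G90
G0 X10.2284 Y55.8862
M3 S146
G1 X37.0043 Y55.8862 F2882
G1 X37.0043 Y20.2181
G1 X10.2284 Y20.2181
G1 X10.2284 Y55.8862
M5
G0 X95.7194 Y63.3530
M3 S146
G1 X87.1665 Y47.2423 F2882
G1 X94.1796 Y37.3367
G1 X104.2965 Y34.6979
G1 X105.0553 Y40.3878
M5

Since the viewBox matches the mm dimensions, user units are millimetres directly. The only transform is the Y-flip y_m = 112.7799 − y_svg.

Shape 1 is a rectangle drawn with `<path>`. Its stroke #ff8800 means engrave at S146, F2882. After flipping Y the toolpath is (10.2284,55.8862) → (37.0043,55.8862) → (37.0043,20.2181) → (10.2284,20.2181) → (10.2284,55.8862), returning to the start.

Shape 2 is a cubic bezier drawn with `<path>`. Its stroke #ff8800 means engrave at S146, F2882. After flipping Y the toolpath is (95.7194,63.3530) → (87.1665,47.2423) → (94.1796,37.3367) → (104.2965,34.6979) → (105.0553,40.3878).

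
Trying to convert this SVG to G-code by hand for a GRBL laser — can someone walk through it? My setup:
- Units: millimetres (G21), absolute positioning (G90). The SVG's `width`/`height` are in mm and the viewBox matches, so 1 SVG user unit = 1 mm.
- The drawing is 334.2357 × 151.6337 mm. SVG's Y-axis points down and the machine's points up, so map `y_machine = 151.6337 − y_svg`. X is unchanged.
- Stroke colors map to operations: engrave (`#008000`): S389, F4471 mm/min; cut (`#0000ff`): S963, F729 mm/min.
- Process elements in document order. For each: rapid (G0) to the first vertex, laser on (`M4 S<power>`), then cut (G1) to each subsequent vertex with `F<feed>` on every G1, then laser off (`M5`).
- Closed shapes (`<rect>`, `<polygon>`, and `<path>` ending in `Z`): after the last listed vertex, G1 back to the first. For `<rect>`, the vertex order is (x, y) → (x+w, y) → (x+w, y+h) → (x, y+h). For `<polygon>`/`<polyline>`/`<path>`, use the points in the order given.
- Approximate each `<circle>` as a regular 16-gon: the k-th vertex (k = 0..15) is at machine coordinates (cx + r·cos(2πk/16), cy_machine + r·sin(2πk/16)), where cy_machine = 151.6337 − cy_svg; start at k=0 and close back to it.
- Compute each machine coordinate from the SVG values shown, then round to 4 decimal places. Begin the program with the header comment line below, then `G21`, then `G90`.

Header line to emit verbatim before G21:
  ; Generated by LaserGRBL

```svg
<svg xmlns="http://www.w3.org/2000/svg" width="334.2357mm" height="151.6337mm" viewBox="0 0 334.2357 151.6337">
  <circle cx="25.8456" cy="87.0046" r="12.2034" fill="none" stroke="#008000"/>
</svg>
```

1 u = 1 mm; y_m = 151.6337 − y.

[1] `<circle>` circle, #008000→engrave S389 F4471: (38.0490,64.6291) → (37.1201,69.2991) → (34.4747,73.2582) → (30.5156,75.9036) → (25.8456,76.8325) → (21.1756,75.9036) → (17.2165,73.2582) → (14.5711,69.2991) → (13.6422,64.6291) → (14.5711,59.9591) → (17.2165,56.0000) → (21.1756,53.3546) → (25.8456,52.4257) → (30.5156,53.3546) → (34.4747,56.0000) → (37.1201,59.9591) → (38.0490,64.6291) (closed)

; Generated by LaserGRBL
G21
G90
G0 X38.0490 Y64.6291
M4 S389
G1 X37.1201 Y69.2991 F4471
G1 X34.4747 Y73.2582 F4471
G1 X30.5156 Y75.9036 F4471
G1 X25.8456 Y76.8325 F4471
G1 X21.1756 Y75.9036 F4471
G1 X17.2165 Y73.2582 F4471
G1 X14.5711 Y69.2991 F4471
G1 X13.6422 Y64.6291 F4471
G1 X14.5711 Y59.9591 F4471
G1 X17.2165 Y56.0000 F4471
G1 X21.1756 Y53.3546 F4471
G1 X25.8456 Y52.4257 F4471
G1 X30.5156 Y53.3546 F4471
G1 X34.4747 Y56.0000 F4471
G1 X37.1201 Y59.9591 F4471
G1 X38.0490 Y64.6291 F4471
M5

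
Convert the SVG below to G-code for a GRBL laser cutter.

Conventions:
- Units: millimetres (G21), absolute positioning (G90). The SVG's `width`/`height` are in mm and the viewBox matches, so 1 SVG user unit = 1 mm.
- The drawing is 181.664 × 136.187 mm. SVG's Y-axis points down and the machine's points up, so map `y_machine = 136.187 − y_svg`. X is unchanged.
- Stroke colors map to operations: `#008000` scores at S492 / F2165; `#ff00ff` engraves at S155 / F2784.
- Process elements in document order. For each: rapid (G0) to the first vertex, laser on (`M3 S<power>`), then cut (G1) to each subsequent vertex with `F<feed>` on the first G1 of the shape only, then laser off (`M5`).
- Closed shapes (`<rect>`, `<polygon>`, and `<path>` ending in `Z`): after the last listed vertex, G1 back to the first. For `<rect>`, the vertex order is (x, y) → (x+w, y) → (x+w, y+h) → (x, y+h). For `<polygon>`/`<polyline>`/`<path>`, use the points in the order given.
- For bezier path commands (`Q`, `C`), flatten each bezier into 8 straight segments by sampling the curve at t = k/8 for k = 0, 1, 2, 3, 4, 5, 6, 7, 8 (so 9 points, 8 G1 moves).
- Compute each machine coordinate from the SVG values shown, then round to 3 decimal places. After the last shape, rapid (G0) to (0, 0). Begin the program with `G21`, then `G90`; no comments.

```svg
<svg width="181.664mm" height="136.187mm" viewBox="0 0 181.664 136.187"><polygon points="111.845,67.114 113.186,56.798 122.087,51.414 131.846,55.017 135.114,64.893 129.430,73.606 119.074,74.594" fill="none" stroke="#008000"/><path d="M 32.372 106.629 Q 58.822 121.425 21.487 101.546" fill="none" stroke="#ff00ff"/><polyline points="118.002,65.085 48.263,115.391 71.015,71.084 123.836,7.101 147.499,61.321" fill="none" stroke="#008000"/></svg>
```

G21
G90
G0 X111.845 Y69.073
M3 S492
G1 X113.186 Y79.389 F2165
G1 X122.087 Y84.773
G1 X131.846 Y81.170
G1 X135.114 Y71.294
G1 X129.430 Y62.581
G1 X119.074 Y61.593
G1 X111.845 Y69.073
M5
G0 X32.372 Y29.558
M3 S155
G1 X37.988 Y26.401 F2784
G1 X41.610 Y24.327
G1 X43.240 Y23.337
G1 X42.876 Y23.431
G1 X40.518 Y24.608
G1 X36.168 Y26.869
G1 X29.824 Y30.213
G1 X21.487 Y34.641
M5
G0 X118.002 Y71.102
M3 S492
G1 X48.263 Y20.796 F2165
G1 X71.015 Y65.103
G1 X123.836 Y129.086
G1 X147.499 Y74.866
M5
G0 X0.000 Y0.000

1 u = 1 mm; y_m = 136.187 − y.

[1] `<polygon>` regular polygon, #008000→score S492 F2165: (111.845,69.073) → (113.186,79.389) → (122.087,84.773) → (131.846,81.170) → (135.114,71.294) → (129.430,62.581) → (119.074,61.593) → (111.845,69.073) (closed)

[2] `<path>` quadratic bezier, #ff00ff→engrave S155 F2784: (32.372,29.558) → (37.988,26.401) → (41.610,24.327) → (43.240,23.337) → (42.876,23.431) → (40.518,24.608) → (36.168,26.869) → (29.824,30.213) → (21.487,34.641)

[3] `<polyline>` open polyline, #008000→score S492 F2165: (118.002,71.102) → (48.263,20.796) → (71.015,65.103) → (123.836,129.086) → (147.499,74.866)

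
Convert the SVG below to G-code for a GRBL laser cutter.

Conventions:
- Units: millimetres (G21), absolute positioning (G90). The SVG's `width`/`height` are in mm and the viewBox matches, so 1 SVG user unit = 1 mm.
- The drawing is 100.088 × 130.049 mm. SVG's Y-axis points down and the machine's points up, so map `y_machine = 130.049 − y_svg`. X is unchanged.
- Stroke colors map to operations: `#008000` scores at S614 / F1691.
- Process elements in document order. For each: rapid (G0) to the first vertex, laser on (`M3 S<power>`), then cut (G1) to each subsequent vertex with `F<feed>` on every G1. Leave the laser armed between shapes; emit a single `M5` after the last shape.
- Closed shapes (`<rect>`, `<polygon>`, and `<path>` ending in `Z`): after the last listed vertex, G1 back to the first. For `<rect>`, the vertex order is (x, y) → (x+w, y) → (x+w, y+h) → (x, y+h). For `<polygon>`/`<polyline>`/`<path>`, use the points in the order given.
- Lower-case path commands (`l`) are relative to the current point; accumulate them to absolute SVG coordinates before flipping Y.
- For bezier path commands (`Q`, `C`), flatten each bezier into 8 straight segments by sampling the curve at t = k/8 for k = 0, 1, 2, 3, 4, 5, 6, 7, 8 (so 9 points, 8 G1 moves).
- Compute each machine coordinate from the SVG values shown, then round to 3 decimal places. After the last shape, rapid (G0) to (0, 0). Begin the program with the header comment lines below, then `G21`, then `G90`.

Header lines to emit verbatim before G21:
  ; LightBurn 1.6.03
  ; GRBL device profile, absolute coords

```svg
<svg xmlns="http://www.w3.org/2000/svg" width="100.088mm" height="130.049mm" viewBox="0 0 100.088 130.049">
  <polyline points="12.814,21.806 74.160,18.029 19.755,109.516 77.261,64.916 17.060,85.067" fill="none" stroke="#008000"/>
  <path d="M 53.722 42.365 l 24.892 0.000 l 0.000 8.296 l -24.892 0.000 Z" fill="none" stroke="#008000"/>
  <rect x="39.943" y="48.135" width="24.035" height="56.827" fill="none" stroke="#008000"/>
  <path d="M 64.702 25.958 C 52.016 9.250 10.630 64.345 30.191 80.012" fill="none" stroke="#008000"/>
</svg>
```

Since the viewBox matches the mm dimensions, user units are millimetres directly. The only transform is the Y-flip y_m = 130.049 − y_svg.

Shape 1 is a open polyline drawn with `<polyline>`. Its stroke #008000 means score at S614, F1691. After flipping Y the toolpath is (12.814,108.243) → (74.160,112.020) → (19.755,20.533) → (77.261,65.133) → (17.060,44.982).

Shape 2 is a rectangle drawn with `<path>`. Its stroke #008000 means score at S614, F1691. After flipping Y the toolpath is (53.722,87.684) → (78.614,87.684) → (78.614,79.388) → (53.722,79.388) → (53.722,87.684), returning to the start.

Shape 3 is a rectangle drawn with `<rect>`. Its stroke #008000 means score at S614, F1691. After flipping Y the toolpath is (39.943,81.914) → (63.978,81.914) → (63.978,25.087) → (39.943,25.087) → (39.943,81.914), returning to the start.

Shape 4 is a cubic bezier drawn with `<path>`. Its stroke #008000 means score at S614, F1691. After flipping Y the toolpath is (64.702,104.091) → (58.775,107.208) → (51.207,104.897) → (43.050,98.461) → (35.354,89.205) → (29.169,78.430) → (25.547,67.442) → (25.537,57.543) → (30.191,50.037).

; LightBurn 1.6.03
; GRBL device profile, absolute coords
G21
G90
G0 X12.814 Y108.243
M3 S614
G1 X74.160 Y112.020 F1691
G1 X19.755 Y20.533 F1691
G1 X77.261 Y65.133 F1691
G1 X17.060 Y44.982 F1691
G0 X53.722 Y87.684
M3 S614
G1 X78.614 Y87.684 F1691
G1 X78.614 Y79.388 F1691
G1 X53.722 Y79.388 F1691
G1 X53.722 Y87.684 F1691
G0 X39.943 Y81.914
M3 S614
G1 X63.978 Y81.914 F1691
G1 X63.978 Y25.087 F1691
G1 X39.943 Y25.087 F1691
G1 X39.943 Y81.914 F1691
G0 X64.702 Y104.091
M3 S614
G1 X58.775 Y107.208 F1691
G1 X51.207 Y104.897 F1691
G1 X43.050 Y98.461 F1691
G1 X35.354 Y89.205 F1691
G1 X29.169 Y78.430 F1691
G1 X25.547 Y67.442 F1691
G1 X25.537 Y57.543 F1691
G1 X30.191 Y50.037 F1691
M5
G0 X0.000 Y0.000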